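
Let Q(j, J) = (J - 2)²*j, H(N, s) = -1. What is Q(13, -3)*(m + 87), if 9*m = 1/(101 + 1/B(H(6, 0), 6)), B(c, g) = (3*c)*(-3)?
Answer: 395855/14 ≈ 28275.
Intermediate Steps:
B(c, g) = -9*c
Q(j, J) = j*(-2 + J)² (Q(j, J) = (-2 + J)²*j = j*(-2 + J)²)
m = 1/910 (m = 1/(9*(101 + 1/(-9*(-1)))) = 1/(9*(101 + 1/9)) = 1/(9*(101 + ⅑)) = 1/(9*(910/9)) = (⅑)*(9/910) = 1/910 ≈ 0.0010989)
Q(13, -3)*(m + 87) = (13*(-2 - 3)²)*(1/910 + 87) = (13*(-5)²)*(79171/910) = (13*25)*(79171/910) = 325*(79171/910) = 395855/14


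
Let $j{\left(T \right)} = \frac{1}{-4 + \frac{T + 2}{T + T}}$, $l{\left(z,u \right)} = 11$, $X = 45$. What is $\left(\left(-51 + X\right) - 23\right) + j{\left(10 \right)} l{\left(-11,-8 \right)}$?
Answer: $- \frac{548}{17} \approx -32.235$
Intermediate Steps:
$j{\left(T \right)} = \frac{1}{-4 + \frac{2 + T}{2 T}}$
$\left(\left(-51 + X\right) - 23\right) + j{\left(10 \right)} l{\left(-11,-8 \right)} = \left(\left(-51 + 45\right) - 23\right) + \left(-2\right) 10 \frac{1}{-2 + 7 \cdot 10} \cdot 11 = \left(-6 - 23\right) + \left(-2\right) 10 \frac{1}{-2 + 70} \cdot 11 = -29 + \left(-2\right) 10 \cdot \frac{1}{68} \cdot 11 = -29 - \frac{55}{17} = - \frac{548}{17}$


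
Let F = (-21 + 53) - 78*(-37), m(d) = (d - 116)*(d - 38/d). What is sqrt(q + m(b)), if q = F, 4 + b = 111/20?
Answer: sqrt(2132064401)/620 ≈ 74.475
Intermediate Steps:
b = 31/20 (b = -4 + 111/20 = 31/20 ≈ 1.5500)
m(d) = (-116 + d)*(d - 38/d)
F = 2918 (F = 32 + 2886 = 2918)
q = 2918
sqrt(q + m(b)) = sqrt(2918 + (-38 + (31/20)**2 - 116*31/20 + 4408/(31/20))) = sqrt(2918 + (-38 + 961/400 - 899/5 + 4408*(20/31))) = sqrt(2918 + (-38 + 961/400 - 899/5 + 88160/31)) = sqrt(2918 + 32593071/12400) = sqrt(68776271/12400) = sqrt(2132064401)/620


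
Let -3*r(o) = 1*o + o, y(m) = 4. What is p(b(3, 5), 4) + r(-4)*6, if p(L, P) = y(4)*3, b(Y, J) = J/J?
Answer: 28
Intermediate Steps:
b(Y, J) = 1
p(L, P) = 12 (p(L, P) = 4*3 = 12)
r(o) = -2*o/3 (r(o) = -(1*o + o)/3 = -(o + o)/3 = -2*o/3)
p(b(3, 5), 4) + r(-4)*6 = 12 - 2/3*(-4)*6 = 12 + (8/3)*6 = 12 + 16 = 28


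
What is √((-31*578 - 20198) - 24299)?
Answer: 3*I*√6935 ≈ 249.83*I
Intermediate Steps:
√((-31*578 - 20198) - 24299) = √((-17918 - 20198) - 24299) = √(-38116 - 24299) = √(-62415) = 3*I*√6935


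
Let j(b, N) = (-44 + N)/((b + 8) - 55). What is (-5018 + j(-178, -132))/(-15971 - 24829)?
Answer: 564437/4590000 ≈ 0.12297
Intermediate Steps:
j(b, N) = (-44 + N)/(-47 + b) (j(b, N) = (-44 + N)/((8 + b) - 55) = (-44 + N)/(-47 + b))
(-5018 + j(-178, -132))/(-15971 - 24829) = (-5018 + (-44 - 132)/(-47 - 178))/(-15971 - 24829) = (-5018 - 176/(-225))/(-40800) = (-5018 - 1/225*(-176))*(-1/40800) = (-5018 + 176/225)*(-1/40800) = -1128874/225*(-1/40800) = 564437/4590000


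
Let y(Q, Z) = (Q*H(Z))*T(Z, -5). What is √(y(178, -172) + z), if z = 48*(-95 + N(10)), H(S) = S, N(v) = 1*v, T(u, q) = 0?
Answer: 4*I*√255 ≈ 63.875*I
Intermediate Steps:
N(v) = v
y(Q, Z) = 0 (y(Q, Z) = (Q*Z)*0 = 0)
z = -4080 (z = 48*(-95 + 10) = 48*(-85) = -4080)
√(y(178, -172) + z) = √(0 - 4080) = √(-4080) = 4*I*√255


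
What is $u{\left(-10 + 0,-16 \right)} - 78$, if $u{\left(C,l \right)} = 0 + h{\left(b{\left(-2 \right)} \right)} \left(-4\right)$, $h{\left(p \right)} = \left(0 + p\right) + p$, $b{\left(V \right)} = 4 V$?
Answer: $-14$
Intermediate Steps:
$h{\left(p \right)} = 2 p$ ($h{\left(p \right)} = p + p = 2 p$)
$u{\left(C,l \right)} = 64$ ($u{\left(C,l \right)} = 0 + 2 \cdot 4 \left(-2\right) \left(-4\right) = 0 + 2 \left(-8\right) \left(-4\right) = 0 - -64 = 0 + 64 = 64$)
$u{\left(-10 + 0,-16 \right)} - 78 = 64 - 78 = -14$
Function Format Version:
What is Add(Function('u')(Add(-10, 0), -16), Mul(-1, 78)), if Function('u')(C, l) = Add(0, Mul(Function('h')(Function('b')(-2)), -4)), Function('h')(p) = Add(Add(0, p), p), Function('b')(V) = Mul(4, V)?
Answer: -14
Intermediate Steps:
Function('h')(p) = Mul(2, p) (Function('h')(p) = Add(p, p) = Mul(2, p))
Function('u')(C, l) = 64 (Function('u')(C, l) = Add(0, Mul(Mul(2, Mul(4, -2)), -4)) = Add(0, Mul(Mul(2, -8), -4)) = Add(0, Mul(-16, -4)) = Add(0, 64) = 64)
Add(Function('u')(Add(-10, 0), -16), Mul(-1, 78)) = Add(64, Mul(-1, 78)) = Add(64, -78) = -14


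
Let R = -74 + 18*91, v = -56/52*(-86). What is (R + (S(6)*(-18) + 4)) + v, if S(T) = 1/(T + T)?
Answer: 43137/26 ≈ 1659.1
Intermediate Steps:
S(T) = 1/(2*T)
v = 1204/13 (v = -56*1/52*(-86) = -14/13*(-86) = 1204/13 ≈ 92.615)
R = 1564 (R = -74 + 1638 = 1564)
(R + (S(6)*(-18) + 4)) + v = (1564 + (((½)/6)*(-18) + 4)) + 1204/13 = (1564 + (((½)*(⅙))*(-18) + 4)) + 1204/13 = (1564 + ((1/12)*(-18) + 4)) + 1204/13 = (1564 + (-3/2 + 4)) + 1204/13 = (1564 + 5/2) + 1204/13 = 3133/2 + 1204/13 = 43137/26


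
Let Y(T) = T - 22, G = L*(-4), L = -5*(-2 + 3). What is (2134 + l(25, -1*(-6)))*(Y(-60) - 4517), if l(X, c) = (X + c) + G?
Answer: -10048815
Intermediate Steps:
L = -5 (L = -5*1 = -5)
G = 20 (G = -5*(-4) = 20)
Y(T) = -22 + T
l(X, c) = 20 + X + c (l(X, c) = (X + c) + 20 = 20 + X + c)
(2134 + l(25, -1*(-6)))*(Y(-60) - 4517) = (2134 + (20 + 25 - 1*(-6)))*((-22 - 60) - 4517) = (2134 + (20 + 25 + 6))*(-82 - 4517) = (2134 + 51)*(-4599) = 2185*(-4599) = -10048815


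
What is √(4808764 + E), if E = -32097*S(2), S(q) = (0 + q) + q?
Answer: 2*√1170094 ≈ 2163.4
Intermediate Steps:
S(q) = 2*q (S(q) = q + q = 2*q)
E = -128388 (E = -64194*2 = -32097*4 = -128388)
√(4808764 + E) = √(4808764 - 128388) = √4680376 = 2*√1170094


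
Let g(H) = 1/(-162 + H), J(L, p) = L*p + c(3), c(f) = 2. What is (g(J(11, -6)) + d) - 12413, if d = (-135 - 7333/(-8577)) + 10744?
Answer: -3495228527/1938402 ≈ -1803.1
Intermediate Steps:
d = 91000726/8577 (d = (-135 - 7333*(-1/8577)) + 10744 = (-135 + 7333/8577) + 10744 = -1150562/8577 + 10744 = 91000726/8577 ≈ 10610.)
J(L, p) = 2 + L*p (J(L, p) = L*p + 2 = 2 + L*p)
(g(J(11, -6)) + d) - 12413 = (1/(-162 + (2 + 11*(-6))) + 91000726/8577) - 12413 = (1/(-162 + (2 - 66)) + 91000726/8577) - 12413 = (1/(-162 - 64) + 91000726/8577) - 12413 = (1/(-226) + 91000726/8577) - 12413 = (-1/226 + 91000726/8577) - 12413 = 20566155499/1938402 - 12413 = -3495228527/1938402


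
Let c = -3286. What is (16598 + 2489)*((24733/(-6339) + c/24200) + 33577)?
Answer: 49151124799483001/76701900 ≈ 6.4081e+8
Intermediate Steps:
(16598 + 2489)*((24733/(-6339) + c/24200) + 33577) = (16598 + 2489)*((24733/(-6339) - 3286/24200) + 33577) = 19087*((24733*(-1/6339) - 3286*1/24200) + 33577) = 19087*((-24733/6339 - 1643/12100) + 33577) = 19087*(-309684277/76701900 + 33577) = 19087*(2575110012023/76701900) = 49151124799483001/76701900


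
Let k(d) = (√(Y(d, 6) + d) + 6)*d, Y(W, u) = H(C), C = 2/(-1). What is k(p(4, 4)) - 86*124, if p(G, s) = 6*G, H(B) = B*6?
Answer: -10520 + 48*√3 ≈ -10437.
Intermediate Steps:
C = -2 (C = 2*(-1) = -2)
H(B) = 6*B
Y(W, u) = -12 (Y(W, u) = 6*(-2) = -12)
k(d) = d*(6 + √(-12 + d)) (k(d) = (√(-12 + d) + 6)*d = (6 + √(-12 + d))*d = d*(6 + √(-12 + d)))
k(p(4, 4)) - 86*124 = (6*4)*(6 + √(-12 + 6*4)) - 86*124 = 24*(6 + √(-12 + 24)) - 10664 = 24*(6 + √12) - 10664 = 24*(6 + 2*√3) - 10664 = (144 + 48*√3) - 10664 = -10520 + 48*√3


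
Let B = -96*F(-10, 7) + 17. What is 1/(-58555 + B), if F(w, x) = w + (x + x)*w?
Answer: -1/44138 ≈ -2.2656e-5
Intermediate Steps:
F(w, x) = w + 2*w*x (F(w, x) = w + (2*x)*w = w + 2*w*x)
B = 14417 (B = -(-960)*(1 + 2*7) + 17 = -(-960)*(1 + 14) + 17 = -(-960)*15 + 17 = -96*(-150) + 17 = 14400 + 17 = 14417)
1/(-58555 + B) = 1/(-58555 + 14417) = 1/(-44138) = -1/44138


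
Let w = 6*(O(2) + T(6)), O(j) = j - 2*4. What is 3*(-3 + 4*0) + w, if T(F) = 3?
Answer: -27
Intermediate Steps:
O(j) = -8 + j (O(j) = j - 8 = -8 + j)
w = -18 (w = 6*((-8 + 2) + 3) = 6*(-6 + 3) = 6*(-3) = -18)
3*(-3 + 4*0) + w = 3*(-3 + 4*0) - 18 = 3*(-3 + 0) - 18 = 3*(-3) - 18 = -9 - 18 = -27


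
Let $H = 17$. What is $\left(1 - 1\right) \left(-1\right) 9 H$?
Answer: $0$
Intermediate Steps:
$\left(1 - 1\right) \left(-1\right) 9 H = \left(1 - 1\right) \left(-1\right) 9 \cdot 17 = 0 \left(-1\right) 9 \cdot 17 = 0 \cdot 9 \cdot 17 = 0 \cdot 17 = 0$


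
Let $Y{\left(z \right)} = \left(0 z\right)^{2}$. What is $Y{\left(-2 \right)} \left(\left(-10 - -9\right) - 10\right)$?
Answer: $0$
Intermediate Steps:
$Y{\left(z \right)} = 0$ ($Y{\left(z \right)} = 0^{2} = 0$)
$Y{\left(-2 \right)} \left(\left(-10 - -9\right) - 10\right) = 0 \left(\left(-10 - -9\right) - 10\right) = 0 \left(\left(-10 + 9\right) - 10\right) = 0 \left(-1 - 10\right) = 0 \left(-11\right) = 0$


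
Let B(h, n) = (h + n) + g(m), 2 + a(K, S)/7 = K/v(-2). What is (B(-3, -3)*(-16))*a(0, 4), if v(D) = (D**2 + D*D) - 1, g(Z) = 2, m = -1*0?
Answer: -896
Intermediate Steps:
m = 0
v(D) = -1 + 2*D**2 (v(D) = (D**2 + D**2) - 1 = 2*D**2 - 1 = -1 + 2*D**2)
a(K, S) = -14 + K (a(K, S) = -14 + 7*(K/(-1 + 2*(-2)**2)) = -14 + 7*(K/(-1 + 2*4)) = -14 + 7*(K/(-1 + 8)) = -14 + 7*(K/7) = -14 + K)
B(h, n) = 2 + h + n (B(h, n) = (h + n) + 2 = 2 + h + n)
(B(-3, -3)*(-16))*a(0, 4) = ((2 - 3 - 3)*(-16))*(-14 + 0) = -4*(-16)*(-14) = 64*(-14) = -896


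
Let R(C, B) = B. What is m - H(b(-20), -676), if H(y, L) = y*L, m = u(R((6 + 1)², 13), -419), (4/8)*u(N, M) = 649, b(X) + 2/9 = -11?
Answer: -56594/9 ≈ -6288.2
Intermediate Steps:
b(X) = -101/9 (b(X) = -2/9 - 11 = -101/9)
u(N, M) = 1298 (u(N, M) = 2*649 = 1298)
m = 1298
H(y, L) = L*y
m - H(b(-20), -676) = 1298 - (-676)*(-101)/9 = 1298 - 1*68276/9 = 1298 - 68276/9 = -56594/9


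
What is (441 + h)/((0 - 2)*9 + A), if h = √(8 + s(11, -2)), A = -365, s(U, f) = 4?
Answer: -441/383 - 2*√3/383 ≈ -1.1605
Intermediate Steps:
h = 2*√3 (h = √(8 + 4) = √12 = 2*√3 ≈ 3.4641)
(441 + h)/((0 - 2)*9 + A) = (441 + 2*√3)/((0 - 2)*9 - 365) = (441 + 2*√3)/(-2*9 - 365) = (441 + 2*√3)/(-18 - 365) = (441 + 2*√3)/(-383) = (441 + 2*√3)*(-1/383) = -441/383 - 2*√3/383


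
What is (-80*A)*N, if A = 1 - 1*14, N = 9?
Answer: 9360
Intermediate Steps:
A = -13 (A = 1 - 14 = -13)
(-80*A)*N = -80*(-13)*9 = 1040*9 = 9360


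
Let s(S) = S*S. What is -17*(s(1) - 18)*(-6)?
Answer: -1734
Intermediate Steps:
s(S) = S²
-17*(s(1) - 18)*(-6) = -17*(1² - 18)*(-6) = -17*(1 - 18)*(-6) = -17*(-17)*(-6) = 289*(-6) = -1734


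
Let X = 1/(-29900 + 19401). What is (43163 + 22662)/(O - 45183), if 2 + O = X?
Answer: -691096675/474397316 ≈ -1.4568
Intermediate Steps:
X = -1/10499 (X = 1/(-10499) = -1/10499 ≈ -9.5247e-5)
O = -20999/10499 (O = -2 - 1/10499 = -20999/10499 ≈ -2.0001)
(43163 + 22662)/(O - 45183) = (43163 + 22662)/(-20999/10499 - 45183) = 65825/(-474397316/10499) = 65825*(-10499/474397316) = -691096675/474397316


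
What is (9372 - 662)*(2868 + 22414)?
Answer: 220206220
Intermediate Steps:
(9372 - 662)*(2868 + 22414) = 8710*25282 = 220206220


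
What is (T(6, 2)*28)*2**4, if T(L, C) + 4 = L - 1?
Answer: 448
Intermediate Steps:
T(L, C) = -5 + L (T(L, C) = -4 + (L - 1) = -4 + (-1 + L) = -5 + L)
(T(6, 2)*28)*2**4 = ((-5 + 6)*28)*2**4 = (1*28)*16 = 28*16 = 448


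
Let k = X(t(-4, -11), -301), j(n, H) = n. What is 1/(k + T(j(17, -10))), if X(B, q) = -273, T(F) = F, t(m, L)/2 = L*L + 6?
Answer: -1/256 ≈ -0.0039063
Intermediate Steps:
t(m, L) = 12 + 2*L² (t(m, L) = 2*(L*L + 6) = 2*(L² + 6) = 2*(6 + L²) = 12 + 2*L²)
k = -273
1/(k + T(j(17, -10))) = 1/(-273 + 17) = 1/(-256) = -1/256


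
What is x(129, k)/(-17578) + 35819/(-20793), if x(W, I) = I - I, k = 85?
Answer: -35819/20793 ≈ -1.7226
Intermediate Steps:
x(W, I) = 0
x(129, k)/(-17578) + 35819/(-20793) = 0/(-17578) + 35819/(-20793) = 0*(-1/17578) + 35819*(-1/20793) = 0 - 35819/20793 = -35819/20793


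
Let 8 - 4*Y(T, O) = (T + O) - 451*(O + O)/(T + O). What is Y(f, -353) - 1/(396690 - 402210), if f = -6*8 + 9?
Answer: 20493271/67620 ≈ 303.07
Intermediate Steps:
f = -39 (f = -48 + 9 = -39)
Y(T, O) = 2 - O/4 - T/4 + 451*O/(2*(O + T)) (Y(T, O) = 2 - ((T + O) - 451*(O + O)/(T + O))/4 = 2 - ((O + T) - 451*2*O/(O + T))/4 = 2 - ((O + T) - 902*O/(O + T))/4 = 2 - (O + T - 902*O/(O + T))/4 = 2 + (-O/4 - T/4 + 451*O/(2*(O + T))) = 2 - O/4 - T/4 + 451*O/(2*(O + T)))
Y(f, -353) - 1/(396690 - 402210) = (-1*(-353)**2 - 1*(-39)**2 + 8*(-39) + 910*(-353) - 2*(-353)*(-39))/(4*(-353 - 39)) - 1/(396690 - 402210) = (1/4)*(-1*124609 - 1*1521 - 312 - 321230 - 27534)/(-392) - 1/(-5520) = (1/4)*(-1/392)*(-124609 - 1521 - 312 - 321230 - 27534) - 1*(-1/5520) = (1/4)*(-1/392)*(-475206) + 1/5520 = 237603/784 + 1/5520 = 20493271/67620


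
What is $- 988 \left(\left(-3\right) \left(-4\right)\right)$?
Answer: $-11856$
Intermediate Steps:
$- 988 \left(\left(-3\right) \left(-4\right)\right) = \left(-988\right) 12 = -11856$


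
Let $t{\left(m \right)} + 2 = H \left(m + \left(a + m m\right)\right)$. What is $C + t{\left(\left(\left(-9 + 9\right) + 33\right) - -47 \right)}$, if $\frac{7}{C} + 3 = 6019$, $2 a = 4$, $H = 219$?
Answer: $\frac{8540048903}{6016} \approx 1.4196 \cdot 10^{6}$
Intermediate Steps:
$a = 2$ ($a = \frac{1}{2} \cdot 4 = 2$)
$C = \frac{7}{6016}$ ($C = \frac{7}{-3 + 6019} = \frac{7}{6016} \approx 0.0011636$)
$t{\left(m \right)} = 436 + 219 m + 219 m^{2}$ ($t{\left(m \right)} = -2 + 219 \left(m + \left(2 + m m\right)\right) = -2 + 219 \left(m + \left(2 + m^{2}\right)\right) = -2 + 219 \left(2 + m + m^{2}\right) = -2 + \left(438 + 219 m + 219 m^{2}\right) = 436 + 219 m + 219 m^{2}$)
$C + t{\left(\left(\left(-9 + 9\right) + 33\right) - -47 \right)} = \frac{7}{6016} + \left(436 + 219 \left(\left(\left(-9 + 9\right) + 33\right) - -47\right) + 219 \left(\left(\left(-9 + 9\right) + 33\right) - -47\right)^{2}\right) = \frac{7}{6016} + \left(436 + 219 \left(\left(0 + 33\right) + 47\right) + 219 \left(\left(0 + 33\right) + 47\right)^{2}\right) = \frac{7}{6016} + \left(436 + 219 \left(33 + 47\right) + 219 \left(33 + 47\right)^{2}\right) = \frac{7}{6016} + \left(436 + 219 \cdot 80 + 219 \cdot 80^{2}\right) = \frac{7}{6016} + \left(436 + 17520 + 219 \cdot 6400\right) = \frac{7}{6016} + \left(436 + 17520 + 1401600\right) = \frac{7}{6016} + 1419556 = \frac{8540048903}{6016}$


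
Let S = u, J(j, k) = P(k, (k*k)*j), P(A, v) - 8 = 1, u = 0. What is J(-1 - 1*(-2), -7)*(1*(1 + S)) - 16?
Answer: -7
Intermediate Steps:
P(A, v) = 9 (P(A, v) = 8 + 1 = 9)
J(j, k) = 9
S = 0
J(-1 - 1*(-2), -7)*(1*(1 + S)) - 16 = 9*(1*(1 + 0)) - 16 = 9*(1*1) - 16 = 9*1 - 16 = 9 - 16 = -7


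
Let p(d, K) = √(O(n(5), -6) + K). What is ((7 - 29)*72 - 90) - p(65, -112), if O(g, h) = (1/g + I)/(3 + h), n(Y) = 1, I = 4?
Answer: -1674 - I*√1023/3 ≈ -1674.0 - 10.661*I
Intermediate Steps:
O(g, h) = (4 + 1/g)/(3 + h) (O(g, h) = (1/g + 4)/(3 + h) = (4 + 1/g)/(3 + h))
p(d, K) = √(-5/3 + K) (p(d, K) = √((1 + 4*1)/(1*(3 - 6)) + K) = √(1*(1 + 4)/(-3) + K) = √(1*(-⅓)*5 + K) = √(-5/3 + K))
((7 - 29)*72 - 90) - p(65, -112) = ((7 - 29)*72 - 90) - √(-15 + 9*(-112))/3 = (-22*72 - 90) - √(-15 - 1008)/3 = (-1584 - 90) - √(-1023)/3 = -1674 - I*√1023/3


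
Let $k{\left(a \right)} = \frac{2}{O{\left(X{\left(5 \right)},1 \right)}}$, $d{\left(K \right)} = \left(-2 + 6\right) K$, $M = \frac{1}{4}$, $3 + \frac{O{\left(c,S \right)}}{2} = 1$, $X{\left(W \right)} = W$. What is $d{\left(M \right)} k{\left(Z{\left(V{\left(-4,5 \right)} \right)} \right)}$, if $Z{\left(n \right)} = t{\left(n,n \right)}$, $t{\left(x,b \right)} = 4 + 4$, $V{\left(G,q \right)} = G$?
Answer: $- \frac{1}{2} \approx -0.5$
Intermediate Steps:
$O{\left(c,S \right)} = -4$ ($O{\left(c,S \right)} = -6 + 2 \cdot 1 = -6 + 2 = -4$)
$M = \frac{1}{4} \approx 0.25$
$t{\left(x,b \right)} = 8$
$Z{\left(n \right)} = 8$
$d{\left(K \right)} = 4 K$
$k{\left(a \right)} = - \frac{1}{2}$ ($k{\left(a \right)} = \frac{2}{-4} = 2 \left(- \frac{1}{4}\right) = - \frac{1}{2}$)
$d{\left(M \right)} k{\left(Z{\left(V{\left(-4,5 \right)} \right)} \right)} = 4 \cdot \frac{1}{4} \left(- \frac{1}{2}\right) = 1 \left(- \frac{1}{2}\right) = - \frac{1}{2}$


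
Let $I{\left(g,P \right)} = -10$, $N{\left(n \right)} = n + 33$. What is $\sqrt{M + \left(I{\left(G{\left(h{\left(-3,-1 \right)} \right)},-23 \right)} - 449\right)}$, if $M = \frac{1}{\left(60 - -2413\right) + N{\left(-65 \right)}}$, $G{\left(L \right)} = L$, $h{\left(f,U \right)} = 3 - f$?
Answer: $\frac{i \sqrt{2734940338}}{2441} \approx 21.424 i$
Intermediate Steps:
$N{\left(n \right)} = 33 + n$
$M = \frac{1}{2441}$ ($M = \frac{1}{\left(60 - -2413\right) + \left(33 - 65\right)} = \frac{1}{\left(60 + 2413\right) - 32} = \frac{1}{2473 - 32} = \frac{1}{2441} \approx 0.00040967$)
$\sqrt{M + \left(I{\left(G{\left(h{\left(-3,-1 \right)} \right)},-23 \right)} - 449\right)} = \sqrt{\frac{1}{2441} - 459} = \sqrt{- \frac{1120418}{2441}} = \frac{i \sqrt{2734940338}}{2441}$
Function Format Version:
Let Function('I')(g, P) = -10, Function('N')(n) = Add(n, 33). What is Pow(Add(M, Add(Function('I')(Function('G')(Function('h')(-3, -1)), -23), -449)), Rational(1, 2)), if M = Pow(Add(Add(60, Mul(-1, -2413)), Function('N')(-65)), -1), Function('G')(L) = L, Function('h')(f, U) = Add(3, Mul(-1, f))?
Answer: Mul(Rational(1, 2441), I, Pow(2734940338, Rational(1, 2))) ≈ Mul(21.424, I)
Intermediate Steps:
Function('N')(n) = Add(33, n)
M = Rational(1, 2441) (M = Pow(Add(Add(60, Mul(-1, -2413)), Add(33, -65)), -1) = Pow(Add(Add(60, 2413), -32), -1) = Pow(Add(2473, -32), -1) = Pow(2441, -1) = Rational(1, 2441) ≈ 0.00040967)
Pow(Add(M, Add(Function('I')(Function('G')(Function('h')(-3, -1)), -23), -449)), Rational(1, 2)) = Pow(Add(Rational(1, 2441), Add(-10, -449)), Rational(1, 2)) = Pow(Add(Rational(1, 2441), -459), Rational(1, 2)) = Pow(Rational(-1120418, 2441), Rational(1, 2)) = Mul(Rational(1, 2441), I, Pow(2734940338, Rational(1, 2)))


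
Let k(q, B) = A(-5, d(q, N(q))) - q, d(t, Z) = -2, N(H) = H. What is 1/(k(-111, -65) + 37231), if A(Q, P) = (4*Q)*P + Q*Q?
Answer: 1/37407 ≈ 2.6733e-5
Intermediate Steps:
A(Q, P) = Q² + 4*P*Q (A(Q, P) = 4*P*Q + Q² = Q² + 4*P*Q)
k(q, B) = 65 - q (k(q, B) = -5*(-5 + 4*(-2)) - q = -5*(-5 - 8) - q = -5*(-13) - q = 65 - q)
1/(k(-111, -65) + 37231) = 1/((65 - 1*(-111)) + 37231) = 1/((65 + 111) + 37231) = 1/(176 + 37231) = 1/37407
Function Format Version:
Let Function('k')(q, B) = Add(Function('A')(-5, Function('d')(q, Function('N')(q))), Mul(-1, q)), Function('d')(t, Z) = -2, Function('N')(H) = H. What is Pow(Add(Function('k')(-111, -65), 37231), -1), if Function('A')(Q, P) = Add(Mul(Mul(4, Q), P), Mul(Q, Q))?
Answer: Rational(1, 37407) ≈ 2.6733e-5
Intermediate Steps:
Function('A')(Q, P) = Add(Pow(Q, 2), Mul(4, P, Q)) (Function('A')(Q, P) = Add(Mul(4, P, Q), Pow(Q, 2)) = Add(Pow(Q, 2), Mul(4, P, Q)))
Function('k')(q, B) = Add(65, Mul(-1, q)) (Function('k')(q, B) = Add(Mul(-5, Add(-5, Mul(4, -2))), Mul(-1, q)) = Add(Mul(-5, Add(-5, -8)), Mul(-1, q)) = Add(Mul(-5, -13), Mul(-1, q)) = Add(65, Mul(-1, q)))
Pow(Add(Function('k')(-111, -65), 37231), -1) = Pow(Add(Add(65, Mul(-1, -111)), 37231), -1) = Pow(Add(Add(65, 111), 37231), -1) = Pow(Add(176, 37231), -1) = Pow(37407, -1) = Rational(1, 37407)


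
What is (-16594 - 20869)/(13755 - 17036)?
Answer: 37463/3281 ≈ 11.418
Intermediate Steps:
(-16594 - 20869)/(13755 - 17036) = -37463/(-3281) = -37463*(-1/3281) = 37463/3281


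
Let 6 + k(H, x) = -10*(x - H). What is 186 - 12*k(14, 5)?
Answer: -822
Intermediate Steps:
k(H, x) = -6 - 10*x + 10*H (k(H, x) = -6 - 10*(x - H) = -6 + (-10*x + 10*H) = -6 - 10*x + 10*H)
186 - 12*k(14, 5) = 186 - 12*(-6 - 10*5 + 10*14) = 186 - 12*(-6 - 50 + 140) = 186 - 12*84 = 186 - 1008 = -822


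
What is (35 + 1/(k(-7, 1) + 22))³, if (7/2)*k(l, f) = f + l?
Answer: 123282922833/2863288 ≈ 43056.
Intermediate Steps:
k(l, f) = 2*f/7 + 2*l/7 (k(l, f) = 2*(f + l)/7 = 2*f/7 + 2*l/7)
(35 + 1/(k(-7, 1) + 22))³ = (35 + 1/(((2/7)*1 + (2/7)*(-7)) + 22))³ = (35 + 1/((2/7 - 2) + 22))³ = (35 + 1/(-12/7 + 22))³ = (35 + 1/(142/7))³ = (35 + 7/142)³ = (4977/142)³ = 123282922833/2863288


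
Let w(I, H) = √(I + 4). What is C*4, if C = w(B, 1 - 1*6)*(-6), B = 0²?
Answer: -48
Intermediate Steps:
B = 0
w(I, H) = √(4 + I)
C = -12 (C = √(4 + 0)*(-6) = √4*(-6) = 2*(-6) = -12)
C*4 = -12*4 = -48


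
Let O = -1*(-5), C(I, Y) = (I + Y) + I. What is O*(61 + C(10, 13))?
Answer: 470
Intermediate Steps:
C(I, Y) = Y + 2*I
O = 5
O*(61 + C(10, 13)) = 5*(61 + (13 + 2*10)) = 5*(61 + (13 + 20)) = 5*(61 + 33) = 5*94 = 470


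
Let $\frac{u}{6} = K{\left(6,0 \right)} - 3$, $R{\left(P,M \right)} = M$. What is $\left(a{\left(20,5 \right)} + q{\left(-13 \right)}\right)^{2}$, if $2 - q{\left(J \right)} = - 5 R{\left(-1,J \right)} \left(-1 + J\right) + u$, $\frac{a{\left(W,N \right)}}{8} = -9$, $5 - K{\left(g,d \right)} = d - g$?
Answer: $627264$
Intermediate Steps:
$K{\left(g,d \right)} = 5 + g - d$ ($K{\left(g,d \right)} = 5 - \left(d - g\right) = 5 + g - d$)
$a{\left(W,N \right)} = -72$ ($a{\left(W,N \right)} = 8 \left(-9\right) = -72$)
$u = 48$ ($u = 6 \left(\left(5 + 6 - 0\right) - 3\right) = 6 \left(\left(5 + 6 + 0\right) - 3\right) = 6 \left(11 - 3\right) = 6 \cdot 8 = 48$)
$q{\left(J \right)} = -46 + 5 J \left(-1 + J\right)$ ($q{\left(J \right)} = 2 - \left(- 5 J \left(-1 + J\right) + 48\right) = 2 - \left(48 - 5 J \left(-1 + J\right)\right) = 2 + \left(-48 + 5 J \left(-1 + J\right)\right) = -46 + 5 J \left(-1 + J\right)$)
$\left(a{\left(20,5 \right)} + q{\left(-13 \right)}\right)^{2} = \left(-72 - \left(-19 - 845\right)\right)^{2} = \left(-72 + \left(-46 + 65 + 5 \cdot 169\right)\right)^{2} = \left(-72 + \left(-46 + 65 + 845\right)\right)^{2} = \left(-72 + 864\right)^{2} = 792^{2} = 627264$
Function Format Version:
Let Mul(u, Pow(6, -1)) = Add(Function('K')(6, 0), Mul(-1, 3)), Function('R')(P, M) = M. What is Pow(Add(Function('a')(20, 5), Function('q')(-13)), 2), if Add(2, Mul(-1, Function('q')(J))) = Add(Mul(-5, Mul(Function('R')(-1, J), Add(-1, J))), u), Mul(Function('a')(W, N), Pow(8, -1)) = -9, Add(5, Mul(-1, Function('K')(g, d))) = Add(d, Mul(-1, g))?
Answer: 627264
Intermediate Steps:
Function('K')(g, d) = Add(5, g, Mul(-1, d)) (Function('K')(g, d) = Add(5, Mul(-1, Add(d, Mul(-1, g)))) = Add(5, Add(g, Mul(-1, d))) = Add(5, g, Mul(-1, d)))
Function('a')(W, N) = -72 (Function('a')(W, N) = Mul(8, -9) = -72)
u = 48 (u = Mul(6, Add(Add(5, 6, Mul(-1, 0)), Mul(-1, 3))) = Mul(6, Add(Add(5, 6, 0), -3)) = Mul(6, Add(11, -3)) = Mul(6, 8) = 48)
Function('q')(J) = Add(-46, Mul(5, J, Add(-1, J))) (Function('q')(J) = Add(2, Mul(-1, Add(Mul(-5, Mul(J, Add(-1, J))), 48))) = Add(2, Mul(-1, Add(Mul(-5, J, Add(-1, J)), 48))) = Add(2, Mul(-1, Add(48, Mul(-5, J, Add(-1, J))))) = Add(2, Add(-48, Mul(5, J, Add(-1, J)))) = Add(-46, Mul(5, J, Add(-1, J))))
Pow(Add(Function('a')(20, 5), Function('q')(-13)), 2) = Pow(Add(-72, Add(-46, Mul(-5, -13), Mul(5, Pow(-13, 2)))), 2) = Pow(Add(-72, Add(-46, 65, Mul(5, 169))), 2) = Pow(Add(-72, Add(-46, 65, 845)), 2) = Pow(Add(-72, 864), 2) = Pow(792, 2) = 627264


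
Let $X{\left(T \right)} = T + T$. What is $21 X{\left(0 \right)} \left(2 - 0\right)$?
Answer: $0$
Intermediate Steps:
$X{\left(T \right)} = 2 T$
$21 X{\left(0 \right)} \left(2 - 0\right) = 21 \cdot 2 \cdot 0 \left(2 - 0\right) = 21 \cdot 0 \left(2 + 0\right) = 0 \cdot 2 = 0$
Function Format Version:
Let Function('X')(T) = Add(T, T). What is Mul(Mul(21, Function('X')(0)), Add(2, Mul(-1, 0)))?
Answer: 0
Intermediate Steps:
Function('X')(T) = Mul(2, T)
Mul(Mul(21, Function('X')(0)), Add(2, Mul(-1, 0))) = Mul(Mul(21, Mul(2, 0)), Add(2, Mul(-1, 0))) = Mul(Mul(21, 0), Add(2, 0)) = Mul(0, 2) = 0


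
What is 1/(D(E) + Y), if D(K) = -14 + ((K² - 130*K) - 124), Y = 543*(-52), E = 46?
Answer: -1/32238 ≈ -3.1019e-5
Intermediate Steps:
Y = -28236
D(K) = -138 + K² - 130*K (D(K) = -14 + (-124 + K² - 130*K) = -138 + K² - 130*K)
1/(D(E) + Y) = 1/((-138 + 46² - 130*46) - 28236) = 1/((-138 + 2116 - 5980) - 28236) = 1/(-4002 - 28236) = 1/(-32238) = -1/32238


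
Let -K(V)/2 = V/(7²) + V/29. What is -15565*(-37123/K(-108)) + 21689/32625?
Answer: 2976420486783683/61074000 ≈ 4.8735e+7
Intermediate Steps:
K(V) = -156*V/1421 (K(V) = -2*(V/(7²) + V/29) = -2*(V/49 + V*(1/29)) = -2*(V*(1/49) + V/29) = -2*(V/49 + V/29) = -156*V/1421)
-15565*(-37123/K(-108)) + 21689/32625 = -15565/(-156/1421*(-108)/(-37123)) + 21689/32625 = -15565/((16848/1421)*(-1/37123)) + 21689*(1/32625) = -15565/(-16848/52751783) + 21689/32625 = -15565*(-52751783/16848) + 21689/32625 = 821081502395/16848 + 21689/32625 = 2976420486783683/61074000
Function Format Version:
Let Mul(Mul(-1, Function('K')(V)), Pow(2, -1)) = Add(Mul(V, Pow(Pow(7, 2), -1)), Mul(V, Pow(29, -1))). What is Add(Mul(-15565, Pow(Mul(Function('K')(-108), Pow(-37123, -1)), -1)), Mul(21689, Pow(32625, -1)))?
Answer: Rational(2976420486783683, 61074000) ≈ 4.8735e+7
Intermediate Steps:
Function('K')(V) = Mul(Rational(-156, 1421), V) (Function('K')(V) = Mul(-2, Add(Mul(V, Pow(Pow(7, 2), -1)), Mul(V, Pow(29, -1)))) = Mul(-2, Add(Mul(V, Pow(49, -1)), Mul(V, Rational(1, 29)))) = Mul(-2, Add(Mul(V, Rational(1, 49)), Mul(Rational(1, 29), V))) = Mul(-2, Add(Mul(Rational(1, 49), V), Mul(Rational(1, 29), V))) = Mul(-2, Mul(Rational(78, 1421), V)) = Mul(Rational(-156, 1421), V))
Add(Mul(-15565, Pow(Mul(Function('K')(-108), Pow(-37123, -1)), -1)), Mul(21689, Pow(32625, -1))) = Add(Mul(-15565, Pow(Mul(Mul(Rational(-156, 1421), -108), Pow(-37123, -1)), -1)), Mul(21689, Pow(32625, -1))) = Add(Mul(-15565, Pow(Mul(Rational(16848, 1421), Rational(-1, 37123)), -1)), Mul(21689, Rational(1, 32625))) = Add(Mul(-15565, Pow(Rational(-16848, 52751783), -1)), Rational(21689, 32625)) = Add(Mul(-15565, Rational(-52751783, 16848)), Rational(21689, 32625)) = Add(Rational(821081502395, 16848), Rational(21689, 32625)) = Rational(2976420486783683, 61074000)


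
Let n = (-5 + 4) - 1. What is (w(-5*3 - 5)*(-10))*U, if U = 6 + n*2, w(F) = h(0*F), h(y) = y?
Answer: 0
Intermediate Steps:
n = -2 (n = -1 - 1 = -2)
w(F) = 0 (w(F) = 0*F = 0)
U = 2 (U = 6 - 2*2 = 6 - 4 = 2)
(w(-5*3 - 5)*(-10))*U = (0*(-10))*2 = 0*2 = 0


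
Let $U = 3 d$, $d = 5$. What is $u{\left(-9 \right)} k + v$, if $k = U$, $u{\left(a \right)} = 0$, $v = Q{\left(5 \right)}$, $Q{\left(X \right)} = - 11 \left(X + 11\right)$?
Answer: $-176$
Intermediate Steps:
$Q{\left(X \right)} = -121 - 11 X$ ($Q{\left(X \right)} = - 11 \left(11 + X\right) = -121 - 11 X$)
$v = -176$ ($v = -121 - 55 = -176$)
$U = 15$ ($U = 3 \cdot 5 = 15$)
$k = 15$
$u{\left(-9 \right)} k + v = 0 \cdot 15 - 176 = 0 - 176 = -176$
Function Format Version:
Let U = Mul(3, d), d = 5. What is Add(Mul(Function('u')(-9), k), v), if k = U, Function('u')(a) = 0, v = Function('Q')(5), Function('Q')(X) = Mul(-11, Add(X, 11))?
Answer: -176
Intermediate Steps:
Function('Q')(X) = Add(-121, Mul(-11, X)) (Function('Q')(X) = Mul(-11, Add(11, X)) = Add(-121, Mul(-11, X)))
v = -176 (v = Add(-121, Mul(-11, 5)) = Add(-121, -55) = -176)
U = 15 (U = Mul(3, 5) = 15)
k = 15
Add(Mul(Function('u')(-9), k), v) = Add(Mul(0, 15), -176) = Add(0, -176) = -176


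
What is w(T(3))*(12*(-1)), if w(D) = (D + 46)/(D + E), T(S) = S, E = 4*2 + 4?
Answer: -196/5 ≈ -39.200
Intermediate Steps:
E = 12 (E = 8 + 4 = 12)
w(D) = (46 + D)/(12 + D) (w(D) = (D + 46)/(D + 12) = (46 + D)/(12 + D))
w(T(3))*(12*(-1)) = ((46 + 3)/(12 + 3))*(12*(-1)) = (49/15)*(-12) = -196/5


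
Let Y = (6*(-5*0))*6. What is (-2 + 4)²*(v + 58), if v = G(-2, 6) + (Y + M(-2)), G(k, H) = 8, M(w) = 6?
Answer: 288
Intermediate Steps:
Y = 0 (Y = (6*0)*6 = 0*6 = 0)
v = 14 (v = 8 + (0 + 6) = 8 + 6 = 14)
(-2 + 4)²*(v + 58) = (-2 + 4)²*(14 + 58) = 2²*72 = 4*72 = 288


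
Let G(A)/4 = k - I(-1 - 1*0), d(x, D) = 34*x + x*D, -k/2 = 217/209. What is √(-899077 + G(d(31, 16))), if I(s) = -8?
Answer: I*√39271547469/209 ≈ 948.18*I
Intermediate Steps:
k = -434/209 ≈ -2.0766
d(x, D) = 34*x + D*x
G(A) = 4952/209 (G(A) = 4*(-434/209 - 1*(-8)) = 4*(-434/209 + 8) = 4*(1238/209) = 4952/209)
√(-899077 + G(d(31, 16))) = √(-899077 + 4952/209) = √(-187902141/209) = I*√39271547469/209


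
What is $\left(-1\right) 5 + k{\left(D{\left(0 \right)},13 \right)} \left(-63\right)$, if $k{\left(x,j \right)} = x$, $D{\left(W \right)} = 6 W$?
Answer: $-5$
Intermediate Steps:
$\left(-1\right) 5 + k{\left(D{\left(0 \right)},13 \right)} \left(-63\right) = \left(-1\right) 5 + 6 \cdot 0 \left(-63\right) = -5 + 0 \left(-63\right) = -5 + 0 = -5$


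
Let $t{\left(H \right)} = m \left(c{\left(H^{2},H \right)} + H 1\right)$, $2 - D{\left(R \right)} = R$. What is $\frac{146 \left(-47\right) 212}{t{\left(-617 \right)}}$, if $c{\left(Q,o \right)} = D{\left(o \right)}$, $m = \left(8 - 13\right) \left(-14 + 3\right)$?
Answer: $- \frac{727372}{55} \approx -13225.0$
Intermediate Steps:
$D{\left(R \right)} = 2 - R$
$m = 55$ ($m = \left(-5\right) \left(-11\right) = 55$)
$c{\left(Q,o \right)} = 2 - o$
$t{\left(H \right)} = 110$ ($t{\left(H \right)} = 55 \left(\left(2 - H\right) + H 1\right) = 55 \left(\left(2 - H\right) + H\right) = 55 \cdot 2 = 110$)
$\frac{146 \left(-47\right) 212}{t{\left(-617 \right)}} = \frac{146 \left(-47\right) 212}{110} = \left(-6862\right) 212 \cdot \frac{1}{110} = \left(-1454744\right) \frac{1}{110} = - \frac{727372}{55}$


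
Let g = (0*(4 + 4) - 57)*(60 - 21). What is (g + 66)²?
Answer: 4652649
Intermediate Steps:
g = -2223 (g = (0*8 - 57)*39 = (0 - 57)*39 = -57*39 = -2223)
(g + 66)² = (-2223 + 66)² = (-2157)² = 4652649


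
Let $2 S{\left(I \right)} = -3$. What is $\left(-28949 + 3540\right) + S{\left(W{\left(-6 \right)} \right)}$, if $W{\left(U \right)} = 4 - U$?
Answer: $- \frac{50821}{2} \approx -25411.0$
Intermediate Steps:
$S{\left(I \right)} = - \frac{3}{2}$ ($S{\left(I \right)} = \frac{1}{2} \left(-3\right) = - \frac{3}{2}$)
$\left(-28949 + 3540\right) + S{\left(W{\left(-6 \right)} \right)} = \left(-28949 + 3540\right) - \frac{3}{2} = -25409 - \frac{3}{2} = - \frac{50821}{2}$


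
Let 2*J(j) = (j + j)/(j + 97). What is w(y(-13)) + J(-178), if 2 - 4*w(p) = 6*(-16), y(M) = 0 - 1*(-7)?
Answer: 4325/162 ≈ 26.698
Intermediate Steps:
y(M) = 7 (y(M) = 0 + 7 = 7)
J(j) = j/(97 + j) (J(j) = ((j + j)/(j + 97))/2 = ((2*j)/(97 + j))/2 = (2*j/(97 + j))/2 = j/(97 + j))
w(p) = 49/2 (w(p) = 1/2 - 3*(-16)/2 = 1/2 - 1/4*(-96) = 1/2 + 24 = 49/2)
w(y(-13)) + J(-178) = 49/2 - 178/(97 - 178) = 49/2 - 178/(-81) = 49/2 - 178*(-1/81) = 49/2 + 178/81 = 4325/162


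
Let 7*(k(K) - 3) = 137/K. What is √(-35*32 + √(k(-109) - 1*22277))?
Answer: √(-652029280 + 763*I*√12967336837)/763 ≈ 2.2249 + 33.54*I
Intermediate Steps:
k(K) = 3 + 137/(7*K) (k(K) = 3 + (137/K)/7 = 3 + 137/(7*K))
√(-35*32 + √(k(-109) - 1*22277)) = √(-35*32 + √((3 + (137/7)/(-109)) - 1*22277)) = √(-1120 + √((3 + (137/7)*(-1/109)) - 22277)) = √(-1120 + √((3 - 137/763) - 22277)) = √(-1120 + √(2152/763 - 22277)) = √(-1120 + √(-16995199/763)) = √(-1120 + I*√12967336837/763)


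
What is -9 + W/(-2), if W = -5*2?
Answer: -4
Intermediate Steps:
W = -10
-9 + W/(-2) = -9 - 10/(-2) = -9 - 10*(-½) = -9 + 5 = -4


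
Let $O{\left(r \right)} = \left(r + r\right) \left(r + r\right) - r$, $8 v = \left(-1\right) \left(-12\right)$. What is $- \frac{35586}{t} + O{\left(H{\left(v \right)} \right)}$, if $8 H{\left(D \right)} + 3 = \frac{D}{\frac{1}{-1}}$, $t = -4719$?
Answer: $\frac{943209}{100672} \approx 9.3691$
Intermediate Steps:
$v = \frac{3}{2}$ ($v = \frac{\left(-1\right) \left(-12\right)}{8} = \frac{1}{8} \cdot 12 = \frac{3}{2} \approx 1.5$)
$H{\left(D \right)} = - \frac{3}{8} - \frac{D}{8}$ ($H{\left(D \right)} = - \frac{3}{8} + \frac{D \frac{1}{\frac{1}{-1}}}{8} = - \frac{3}{8} + \frac{D \frac{1}{-1}}{8} = - \frac{3}{8} + \frac{D \left(-1\right)}{8} = - \frac{3}{8} + \frac{\left(-1\right) D}{8} = - \frac{3}{8} - \frac{D}{8}$)
$O{\left(r \right)} = - r + 4 r^{2}$ ($O{\left(r \right)} = 2 r 2 r - r = 4 r^{2} - r = - r + 4 r^{2}$)
$- \frac{35586}{t} + O{\left(H{\left(v \right)} \right)} = - \frac{35586}{-4719} + \left(- \frac{3}{8} - \frac{3}{16}\right) \left(-1 + 4 \left(- \frac{3}{8} - \frac{3}{16}\right)\right) = \left(-35586\right) \left(- \frac{1}{4719}\right) + \left(- \frac{3}{8} - \frac{3}{16}\right) \left(-1 + 4 \left(- \frac{3}{8} - \frac{3}{16}\right)\right) = \frac{11862}{1573} - \frac{9 \left(-1 + 4 \left(- \frac{9}{16}\right)\right)}{16} = \frac{11862}{1573} - \frac{9 \left(-1 - \frac{9}{4}\right)}{16} = \frac{11862}{1573} - - \frac{117}{64} = \frac{11862}{1573} + \frac{117}{64} = \frac{943209}{100672}$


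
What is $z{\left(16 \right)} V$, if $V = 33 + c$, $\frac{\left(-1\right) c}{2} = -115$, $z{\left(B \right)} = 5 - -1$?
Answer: $1578$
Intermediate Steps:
$z{\left(B \right)} = 6$ ($z{\left(B \right)} = 5 + 1 = 6$)
$c = 230$ ($c = \left(-2\right) \left(-115\right) = 230$)
$V = 263$ ($V = 33 + 230 = 263$)
$z{\left(16 \right)} V = 6 \cdot 263 = 1578$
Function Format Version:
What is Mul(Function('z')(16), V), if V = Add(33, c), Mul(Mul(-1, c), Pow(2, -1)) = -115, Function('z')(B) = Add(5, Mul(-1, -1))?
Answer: 1578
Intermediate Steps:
Function('z')(B) = 6 (Function('z')(B) = Add(5, 1) = 6)
c = 230 (c = Mul(-2, -115) = 230)
V = 263 (V = Add(33, 230) = 263)
Mul(Function('z')(16), V) = Mul(6, 263) = 1578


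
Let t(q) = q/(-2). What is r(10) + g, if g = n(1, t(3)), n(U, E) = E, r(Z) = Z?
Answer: 17/2 ≈ 8.5000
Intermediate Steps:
t(q) = -q/2 (t(q) = q*(-½) = -q/2)
g = -3/2 (g = -½*3 = -3/2 ≈ -1.5000)
r(10) + g = 10 - 3/2 = 17/2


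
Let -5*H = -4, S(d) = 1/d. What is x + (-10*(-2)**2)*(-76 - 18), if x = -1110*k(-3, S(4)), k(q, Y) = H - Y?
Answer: 6299/2 ≈ 3149.5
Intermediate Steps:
S(d) = 1/d
H = 4/5 (H = -1/5*(-4) = 4/5 ≈ 0.80000)
k(q, Y) = 4/5 - Y
x = -1221/2 (x = -1110*(4/5 - 1/4) = -1110*11/20 = -1221/2 ≈ -610.50)
x + (-10*(-2)**2)*(-76 - 18) = -1221/2 + (-10*(-2)**2)*(-76 - 18) = -1221/2 - 10*4*(-94) = -1221/2 - 40*(-94) = -1221/2 + 3760 = 6299/2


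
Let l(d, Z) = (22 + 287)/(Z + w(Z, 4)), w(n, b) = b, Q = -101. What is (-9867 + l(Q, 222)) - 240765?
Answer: -56642523/226 ≈ -2.5063e+5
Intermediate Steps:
l(d, Z) = 309/(4 + Z) (l(d, Z) = (22 + 287)/(Z + 4) = 309/(4 + Z))
(-9867 + l(Q, 222)) - 240765 = (-9867 + 309/(4 + 222)) - 240765 = (-9867 + 309/226) - 240765 = -2229633/226 - 240765 = -56642523/226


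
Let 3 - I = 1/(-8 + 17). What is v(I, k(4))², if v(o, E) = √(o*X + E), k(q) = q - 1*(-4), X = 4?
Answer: 176/9 ≈ 19.556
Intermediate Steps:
I = 26/9 (I = 3 - 1/(-8 + 17) = 3 - 1/9 = 3 - 1*⅑ = 3 - ⅑ = 26/9 ≈ 2.8889)
k(q) = 4 + q (k(q) = q + 4 = 4 + q)
v(o, E) = √(E + 4*o) (v(o, E) = √(o*4 + E) = √(4*o + E) = √(E + 4*o))
v(I, k(4))² = (√((4 + 4) + 4*(26/9)))² = (√(8 + 104/9))² = (√(176/9))² = (4*√11/3)² = 176/9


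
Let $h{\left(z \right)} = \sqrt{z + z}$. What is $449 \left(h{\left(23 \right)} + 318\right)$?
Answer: $142782 + 449 \sqrt{46} \approx 1.4583 \cdot 10^{5}$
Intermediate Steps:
$h{\left(z \right)} = \sqrt{2} \sqrt{z}$ ($h{\left(z \right)} = \sqrt{2 z} = \sqrt{2} \sqrt{z}$)
$449 \left(h{\left(23 \right)} + 318\right) = 449 \left(\sqrt{2} \sqrt{23} + 318\right) = 449 \left(\sqrt{46} + 318\right) = 449 \left(318 + \sqrt{46}\right) = 142782 + 449 \sqrt{46}$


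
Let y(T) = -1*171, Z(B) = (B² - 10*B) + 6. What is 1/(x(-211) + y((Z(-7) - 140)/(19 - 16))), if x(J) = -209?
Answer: -1/380 ≈ -0.0026316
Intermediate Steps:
Z(B) = 6 + B² - 10*B
y(T) = -171
1/(x(-211) + y((Z(-7) - 140)/(19 - 16))) = 1/(-209 - 171) = 1/(-380) = -1/380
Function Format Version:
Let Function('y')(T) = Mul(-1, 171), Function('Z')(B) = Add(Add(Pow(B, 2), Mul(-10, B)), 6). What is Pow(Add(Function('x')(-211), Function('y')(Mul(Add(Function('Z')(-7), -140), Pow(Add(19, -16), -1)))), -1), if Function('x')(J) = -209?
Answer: Rational(-1, 380) ≈ -0.0026316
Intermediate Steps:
Function('Z')(B) = Add(6, Pow(B, 2), Mul(-10, B))
Function('y')(T) = -171
Pow(Add(Function('x')(-211), Function('y')(Mul(Add(Function('Z')(-7), -140), Pow(Add(19, -16), -1)))), -1) = Pow(Add(-209, -171), -1) = Pow(-380, -1) = Rational(-1, 380)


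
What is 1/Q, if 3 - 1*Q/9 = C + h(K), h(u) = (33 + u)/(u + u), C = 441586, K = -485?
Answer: -485/1927511829 ≈ -2.5162e-7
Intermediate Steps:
h(u) = (33 + u)/(2*u) (h(u) = (33 + u)/((2*u)) = (33 + u)*(1/(2*u)) = (33 + u)/(2*u))
Q = -1927511829/485 (Q = 27 - 9*(441586 + (½)*(33 - 485)/(-485)) = 27 - 9*(441586 + (½)*(-1/485)*(-452)) = 27 - 9*(441586 + 226/485) = 27 - 9*214169436/485 = 27 - 1927524924/485 = -1927511829/485 ≈ -3.9743e+6)
1/Q = 1/(-1927511829/485) = -485/1927511829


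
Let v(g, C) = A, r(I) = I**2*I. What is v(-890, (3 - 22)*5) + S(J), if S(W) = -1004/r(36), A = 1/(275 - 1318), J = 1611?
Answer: -273457/12165552 ≈ -0.022478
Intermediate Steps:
r(I) = I**3
A = -1/1043 (A = 1/(-1043) = -1/1043 ≈ -0.00095877)
v(g, C) = -1/1043
S(W) = -251/11664 (S(W) = -1004/(36**3) = -1004/46656 = -1004*1/46656 = -251/11664)
v(-890, (3 - 22)*5) + S(J) = -1/1043 - 251/11664 = -273457/12165552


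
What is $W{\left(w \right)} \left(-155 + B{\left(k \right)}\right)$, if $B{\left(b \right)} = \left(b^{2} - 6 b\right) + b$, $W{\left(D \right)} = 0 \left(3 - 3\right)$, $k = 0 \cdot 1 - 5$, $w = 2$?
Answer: $0$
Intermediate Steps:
$k = -5$ ($k = 0 - 5 = -5$)
$W{\left(D \right)} = 0$ ($W{\left(D \right)} = 0 \left(3 - 3\right) = 0 \cdot 0 = 0$)
$B{\left(b \right)} = b^{2} - 5 b$
$W{\left(w \right)} \left(-155 + B{\left(k \right)}\right) = 0 \left(-155 - 5 \left(-5 - 5\right)\right) = 0 \left(-155 - -50\right) = 0 \left(-155 + 50\right) = 0 \left(-105\right) = 0$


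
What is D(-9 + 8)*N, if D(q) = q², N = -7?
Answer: -7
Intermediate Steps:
D(-9 + 8)*N = (-9 + 8)²*(-7) = (-1)²*(-7) = 1*(-7) = -7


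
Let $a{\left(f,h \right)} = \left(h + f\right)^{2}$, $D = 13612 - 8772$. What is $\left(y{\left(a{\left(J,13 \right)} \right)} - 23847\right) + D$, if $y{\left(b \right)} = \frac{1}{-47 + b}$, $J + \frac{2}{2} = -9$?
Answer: $- \frac{722267}{38} \approx -19007.0$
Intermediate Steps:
$J = -10$ ($J = -1 - 9 = -10$)
$D = 4840$
$a{\left(f,h \right)} = \left(f + h\right)^{2}$
$\left(y{\left(a{\left(J,13 \right)} \right)} - 23847\right) + D = \left(\frac{1}{-47 + \left(-10 + 13\right)^{2}} - 23847\right) + 4840 = \left(\frac{1}{-47 + 3^{2}} - 23847\right) + 4840 = \left(\frac{1}{-47 + 9} - 23847\right) + 4840 = \left(\frac{1}{-38} - 23847\right) + 4840 = \left(- \frac{1}{38} - 23847\right) + 4840 = - \frac{906187}{38} + 4840 = - \frac{722267}{38}$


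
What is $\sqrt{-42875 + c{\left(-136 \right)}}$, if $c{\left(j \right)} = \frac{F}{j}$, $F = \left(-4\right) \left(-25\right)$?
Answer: $\frac{15 i \sqrt{220286}}{34} \approx 207.06 i$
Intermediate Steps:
$F = 100$
$c{\left(j \right)} = \frac{100}{j}$
$\sqrt{-42875 + c{\left(-136 \right)}} = \sqrt{-42875 + \frac{100}{-136}} = \sqrt{-42875 + 100 \left(- \frac{1}{136}\right)} = \sqrt{-42875 - \frac{25}{34}} = \sqrt{- \frac{1457775}{34}} = \frac{15 i \sqrt{220286}}{34}$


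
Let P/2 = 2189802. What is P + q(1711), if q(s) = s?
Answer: 4381315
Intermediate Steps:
P = 4379604 (P = 2*2189802 = 4379604)
P + q(1711) = 4379604 + 1711 = 4381315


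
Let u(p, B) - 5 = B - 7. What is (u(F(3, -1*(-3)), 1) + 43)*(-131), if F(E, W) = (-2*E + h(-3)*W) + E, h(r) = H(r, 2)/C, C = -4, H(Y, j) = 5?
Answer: -5502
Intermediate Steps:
h(r) = -5/4 (h(r) = 5/(-4) = 5*(-¼) = -5/4)
F(E, W) = -E - 5*W/4 (F(E, W) = (-2*E - 5*W/4) + E = -E - 5*W/4)
u(p, B) = -2 + B (u(p, B) = 5 + (B - 7) = 5 + (-7 + B) = -2 + B)
(u(F(3, -1*(-3)), 1) + 43)*(-131) = ((-2 + 1) + 43)*(-131) = (-1 + 43)*(-131) = 42*(-131) = -5502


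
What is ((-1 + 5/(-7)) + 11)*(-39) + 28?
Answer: -2339/7 ≈ -334.14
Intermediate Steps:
((-1 + 5/(-7)) + 11)*(-39) + 28 = ((-1 + 5*(-⅐)) + 11)*(-39) + 28 = ((-1 - 5/7) + 11)*(-39) + 28 = (-12/7 + 11)*(-39) + 28 = (65/7)*(-39) + 28 = -2535/7 + 28 = -2339/7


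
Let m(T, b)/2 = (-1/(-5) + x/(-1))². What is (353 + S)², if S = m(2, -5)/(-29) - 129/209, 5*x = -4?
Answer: 4559822119876/36735721 ≈ 1.2413e+5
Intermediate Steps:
x = -⅘ (x = (⅕)*(-4) = -⅘ ≈ -0.80000)
m(T, b) = 2 (m(T, b) = 2*(-1/(-5) - ⅘/(-1))² = 2*(-1*(-⅕) - ⅘*(-1))² = 2*(⅕ + ⅘)² = 2*1² = 2*1 = 2)
S = -4159/6061 (S = 2/(-29) - 129/209 = 2*(-1/29) - 129*1/209 = -2/29 - 129/209 = -4159/6061 ≈ -0.68619)
(353 + S)² = (353 - 4159/6061)² = (2135374/6061)² = 4559822119876/36735721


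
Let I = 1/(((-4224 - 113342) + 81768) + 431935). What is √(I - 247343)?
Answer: 9*I*√479187434998230/396137 ≈ 497.34*I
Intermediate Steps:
I = 1/396137 (I = 1/((-117566 + 81768) + 431935) = 1/(-35798 + 431935) = 1/396137 ≈ 2.5244e-6)
√(I - 247343) = √(1/396137 - 247343) = √(-97981713990/396137) = 9*I*√479187434998230/396137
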